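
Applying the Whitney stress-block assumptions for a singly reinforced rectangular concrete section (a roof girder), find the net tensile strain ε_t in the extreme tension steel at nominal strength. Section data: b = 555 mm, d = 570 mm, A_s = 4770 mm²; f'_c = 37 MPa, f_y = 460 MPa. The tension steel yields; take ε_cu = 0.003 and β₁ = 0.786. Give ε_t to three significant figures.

ε_t ≈ 0.00769

a = A_s f_y/(0.85 f'_c b) = 125.71 mm.
β₁ = 0.786, so c = a/β₁ = 125.71/0.786 = 159.94 mm.
From the linear strain diagram with ε_cu = 0.003: ε_t = 0.003 (d − c)/c = 0.003 × (570 − 159.94)/159.94 = 0.00769.
Since ε_t ≥ 0.005, the section is tension-controlled.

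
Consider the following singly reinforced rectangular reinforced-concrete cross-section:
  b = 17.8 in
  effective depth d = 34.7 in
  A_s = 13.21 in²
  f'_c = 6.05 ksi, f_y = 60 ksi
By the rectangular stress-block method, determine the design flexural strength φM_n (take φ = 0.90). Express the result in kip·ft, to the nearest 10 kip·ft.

T = A_s f_y = 13.21 × 60 = 792.6 kips.
a = T/(0.85 f'_c b) = 792.6/(0.85 × 6.05 × 17.8) = 8.659 in.
M_n = T(d − a/2) = 792.6 × (34.7 − 4.3295) = 24071.7 kip·in = 24071.7/12 = 2005.98 kip·ft.
φM_n = 0.90 × 2005.98 = 1805.38 kip·ft.

φM_n ≈ 1810 kip·ft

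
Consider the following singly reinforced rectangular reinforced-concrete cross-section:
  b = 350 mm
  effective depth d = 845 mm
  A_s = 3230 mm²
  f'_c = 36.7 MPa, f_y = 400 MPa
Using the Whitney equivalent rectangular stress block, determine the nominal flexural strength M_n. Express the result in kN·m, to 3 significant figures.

M_n ≈ 1020 kN·m

T = A_s f_y = 3230 × 400 = 1292000 N = 1292 kN.
From C = T: a = T/(0.85 f'_c b) = 1292000/(0.85 × 36.7 × 350) = 118.33 mm.
M_n = T(d − a/2) = 1292 kN × (845 − 59.165) mm = 1015.30 kN·m.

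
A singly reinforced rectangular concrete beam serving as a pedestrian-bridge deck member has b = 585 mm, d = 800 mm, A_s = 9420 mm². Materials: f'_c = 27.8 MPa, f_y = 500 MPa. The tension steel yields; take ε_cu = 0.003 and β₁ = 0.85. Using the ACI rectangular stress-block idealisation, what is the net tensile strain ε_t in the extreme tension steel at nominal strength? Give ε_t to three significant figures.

ε_t ≈ 0.00299

a = A_s f_y/(0.85 f'_c b) = 340.72 mm.
β₁ = 0.85, so c = a/β₁ = 340.72/0.85 = 400.85 mm.
From the linear strain diagram with ε_cu = 0.003: ε_t = 0.003 (d − c)/c = 0.003 × (800 − 400.85)/400.85 = 0.00299.
ε_t < 0.004 — the section is over-reinforced for flexure under ACI limits.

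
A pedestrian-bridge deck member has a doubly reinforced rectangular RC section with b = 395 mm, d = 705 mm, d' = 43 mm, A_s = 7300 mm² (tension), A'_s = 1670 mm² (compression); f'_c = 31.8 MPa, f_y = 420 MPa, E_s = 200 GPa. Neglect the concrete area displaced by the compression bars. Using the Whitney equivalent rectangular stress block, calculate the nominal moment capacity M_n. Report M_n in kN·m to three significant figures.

M_n ≈ 1870 kN·m

Assume both tension and compression steel yield.
Net tension couple steel: A_s − A'_s = 5630 mm².
a = (A_s − A'_s) f_y / (0.85 f'_c b) = 2364600/(0.85 × 31.8 × 395) = 221.47 mm.
c = a/β₁ = 221.47/0.823 = 269.10 mm; ε'_s = 0.003(c − d')/c = 0.0025 ≥ f_y/E_s = 0.0021, so compression steel does yield.
M_n = (A_s − A'_s) f_y (d − a/2) + A'_s f_y (d − d') = [2364600 × (705 − 110.735) + 701400 × (705 − 43)] × 10⁻⁶ = 1405.20 + 464.33 = 1869.53 kN·m.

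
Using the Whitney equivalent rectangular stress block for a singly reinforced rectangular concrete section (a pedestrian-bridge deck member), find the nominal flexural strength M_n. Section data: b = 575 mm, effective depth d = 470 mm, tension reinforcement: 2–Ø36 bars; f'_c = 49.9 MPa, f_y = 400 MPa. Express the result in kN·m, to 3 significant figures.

A_s = 2 × 1018 = 2036 mm².
T = A_s f_y = 2036 × 400 = 814400 N = 814.4 kN.
From C = T: a = T/(0.85 f'_c b) = 814400/(0.85 × 49.9 × 575) = 33.39 mm.
M_n = T(d − a/2) = 814.4 kN × (470 − 16.695) mm = 369.17 kN·m.

M_n ≈ 369 kN·m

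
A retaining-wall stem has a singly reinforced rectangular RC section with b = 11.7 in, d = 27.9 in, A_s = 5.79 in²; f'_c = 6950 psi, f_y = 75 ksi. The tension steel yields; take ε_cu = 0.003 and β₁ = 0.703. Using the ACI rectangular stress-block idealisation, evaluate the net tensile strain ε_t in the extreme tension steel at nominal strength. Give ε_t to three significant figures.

ε_t ≈ 0.00637

a = A_s f_y/(0.85 f'_c b) = 6.283 in.
β₁ = 0.703, so c = a/β₁ = 6.283/0.703 = 8.937 in.
From the linear strain diagram with ε_cu = 0.003: ε_t = 0.003 (d − c)/c = 0.003 × (27.9 − 8.937)/8.937 = 0.00637.
Since ε_t ≥ 0.005, the section is tension-controlled.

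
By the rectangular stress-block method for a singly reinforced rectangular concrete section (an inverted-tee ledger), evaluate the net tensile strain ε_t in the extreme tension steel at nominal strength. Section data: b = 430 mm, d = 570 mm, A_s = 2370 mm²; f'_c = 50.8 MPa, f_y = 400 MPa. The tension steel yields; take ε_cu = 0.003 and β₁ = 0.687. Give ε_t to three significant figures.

ε_t ≈ 0.0200

a = A_s f_y/(0.85 f'_c b) = 51.06 mm.
β₁ = 0.687, so c = a/β₁ = 51.06/0.687 = 74.32 mm.
From the linear strain diagram with ε_cu = 0.003: ε_t = 0.003 (d − c)/c = 0.003 × (570 − 74.32)/74.32 = 0.0200.
Since ε_t ≥ 0.005, the section is tension-controlled.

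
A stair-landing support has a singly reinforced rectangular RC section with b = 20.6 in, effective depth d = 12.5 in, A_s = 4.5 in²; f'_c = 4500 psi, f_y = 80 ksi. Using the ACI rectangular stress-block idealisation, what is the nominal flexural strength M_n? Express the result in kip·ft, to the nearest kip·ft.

M_n ≈ 306 kip·ft

T = A_s f_y = 4.5 × 80 = 360 kips.
a = T/(0.85 f'_c b) = 360/(0.85 × 4.5 × 20.6) = 4.569 in.
M_n = T(d − a/2) = 360 × (12.5 − 2.2845) = 3677.6 kip·in = 3677.6/12 = 306.47 kip·ft.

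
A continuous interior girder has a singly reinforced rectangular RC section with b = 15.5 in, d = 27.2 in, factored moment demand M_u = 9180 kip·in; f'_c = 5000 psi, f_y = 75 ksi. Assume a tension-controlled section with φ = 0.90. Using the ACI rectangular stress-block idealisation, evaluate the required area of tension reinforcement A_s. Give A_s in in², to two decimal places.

A_s ≈ 5.67 in²

M_n = M_u/φ = 9180/0.90 = 10200 kip·in.
From M_n = 0.85 f'_c a b (d − a/2):
a = d − √(d² − 2M_n/(0.85 f'_c b)) = 27.2 − √(27.2² − 2 × 10200/(0.85 × 5 × 15.5)) = 6.460 in.
A_s = 0.85 f'_c a b / f_y = 0.85 × 5 × 6.460 × 15.5 / 75 = 5.674 in².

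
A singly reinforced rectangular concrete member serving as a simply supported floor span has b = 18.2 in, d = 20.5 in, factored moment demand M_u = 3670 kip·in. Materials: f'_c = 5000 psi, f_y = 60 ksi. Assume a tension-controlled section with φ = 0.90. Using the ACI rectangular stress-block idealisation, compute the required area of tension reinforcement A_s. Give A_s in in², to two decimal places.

M_n = M_u/φ = 3670/0.90 = 4077.78 kip·in.
From M_n = 0.85 f'_c a b (d − a/2):
a = d − √(d² − 2M_n/(0.85 f'_c b)) = 20.5 − √(20.5² − 2 × 4077.78/(0.85 × 5 × 18.2)) = 2.757 in.
A_s = 0.85 f'_c a b / f_y = 0.85 × 5 × 2.757 × 18.2 / 60 = 3.554 in².

A_s ≈ 3.55 in²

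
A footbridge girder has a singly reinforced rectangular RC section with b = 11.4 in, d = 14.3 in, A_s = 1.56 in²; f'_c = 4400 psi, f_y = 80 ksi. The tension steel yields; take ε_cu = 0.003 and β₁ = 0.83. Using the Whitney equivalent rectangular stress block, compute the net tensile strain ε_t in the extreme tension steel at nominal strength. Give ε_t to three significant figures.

ε_t ≈ 0.00916

a = A_s f_y/(0.85 f'_c b) = 2.927 in.
β₁ = 0.83, so c = a/β₁ = 2.927/0.83 = 3.527 in.
From the linear strain diagram with ε_cu = 0.003: ε_t = 0.003 (d − c)/c = 0.003 × (14.3 − 3.527)/3.527 = 0.00916.
Since ε_t ≥ 0.005, the section is tension-controlled.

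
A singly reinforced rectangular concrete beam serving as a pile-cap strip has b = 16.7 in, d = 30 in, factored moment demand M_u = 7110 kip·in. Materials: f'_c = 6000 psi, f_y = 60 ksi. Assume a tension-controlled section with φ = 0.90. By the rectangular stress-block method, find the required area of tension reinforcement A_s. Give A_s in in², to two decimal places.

A_s ≈ 4.64 in²

M_n = M_u/φ = 7110/0.90 = 7900 kip·in.
From M_n = 0.85 f'_c a b (d − a/2):
a = d − √(d² − 2M_n/(0.85 f'_c b)) = 30 − √(30² − 2 × 7900/(0.85 × 6 × 16.7)) = 3.270 in.
A_s = 0.85 f'_c a b / f_y = 0.85 × 6 × 3.270 × 16.7 / 60 = 4.642 in².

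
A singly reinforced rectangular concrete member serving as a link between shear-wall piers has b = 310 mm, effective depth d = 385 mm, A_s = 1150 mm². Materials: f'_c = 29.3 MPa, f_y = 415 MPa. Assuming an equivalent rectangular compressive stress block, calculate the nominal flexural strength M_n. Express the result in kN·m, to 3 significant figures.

T = A_s f_y = 1150 × 415 = 477250 N = 477.25 kN.
From C = T: a = T/(0.85 f'_c b) = 477250/(0.85 × 29.3 × 310) = 61.82 mm.
M_n = T(d − a/2) = 477.25 kN × (385 − 30.91) mm = 168.99 kN·m.

M_n ≈ 169 kN·m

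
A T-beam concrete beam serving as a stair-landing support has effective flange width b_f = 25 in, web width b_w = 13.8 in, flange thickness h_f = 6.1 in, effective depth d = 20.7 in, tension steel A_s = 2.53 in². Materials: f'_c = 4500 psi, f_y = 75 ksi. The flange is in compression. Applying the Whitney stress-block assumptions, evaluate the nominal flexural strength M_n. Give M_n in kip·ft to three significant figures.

Tension: T = A_s f_y = 2.53 × 75 = 189.75 kips.
Try a within the flange: a = T/(0.85 f'_c b_f) = 189.75/(0.85 × 4.5 × 25) = 1.984 in.
Since a = 1.984 ≤ h_f = 6.1 in, the stress block lies entirely in the flange; analyse as a rectangular beam of width b_f.
M_n = T(d − a/2) = 189.75 × (20.7 − 0.992) = 3739.6 kip·in.
M_n = 3739.6/12 = 311.63 kip·ft.

M_n ≈ 312 kip·ft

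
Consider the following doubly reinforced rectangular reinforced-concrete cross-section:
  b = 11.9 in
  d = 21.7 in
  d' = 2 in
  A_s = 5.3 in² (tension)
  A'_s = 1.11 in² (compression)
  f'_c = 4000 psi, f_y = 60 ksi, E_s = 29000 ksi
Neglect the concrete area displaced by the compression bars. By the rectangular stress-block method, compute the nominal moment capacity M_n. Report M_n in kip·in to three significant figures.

M_n ≈ 5990 kip·in

Assume both steels yield.
a = (A_s − A'_s) f_y/(0.85 f'_c b) = (5.3 − 1.11) × 60/(0.85 × 4 × 11.9) = 6.214 in.
c = a/β₁ = 6.214/0.85 = 7.311 in; ε'_s = 0.003(c − d')/c = 0.0022 ≥ ε_y = 0.0021, so the compression steel yields.
M_n = (A_s − A'_s) f_y (d − a/2) + A'_s f_y (d − d') = 251.4 × (21.7 − 3.107) + 66.6 × (21.7 − 2) = 4674.3 + 1312.0 = 5986.3 kip·in.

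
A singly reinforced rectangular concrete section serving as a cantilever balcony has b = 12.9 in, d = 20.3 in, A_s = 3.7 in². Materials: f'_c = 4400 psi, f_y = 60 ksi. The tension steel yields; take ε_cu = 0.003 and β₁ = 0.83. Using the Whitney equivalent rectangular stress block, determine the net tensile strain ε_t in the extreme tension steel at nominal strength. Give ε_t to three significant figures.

a = A_s f_y/(0.85 f'_c b) = 4.601 in.
β₁ = 0.83, so c = a/β₁ = 4.601/0.83 = 5.543 in.
From the linear strain diagram with ε_cu = 0.003: ε_t = 0.003 (d − c)/c = 0.003 × (20.3 − 5.543)/5.543 = 0.00799.
Since ε_t ≥ 0.005, the section is tension-controlled.

ε_t ≈ 0.00799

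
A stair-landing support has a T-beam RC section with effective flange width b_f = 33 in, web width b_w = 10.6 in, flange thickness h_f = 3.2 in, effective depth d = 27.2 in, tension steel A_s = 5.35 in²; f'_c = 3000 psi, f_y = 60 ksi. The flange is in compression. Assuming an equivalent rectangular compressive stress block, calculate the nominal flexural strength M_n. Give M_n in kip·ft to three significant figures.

Tension: T = A_s f_y = 5.35 × 60 = 321 kips.
Try a within the flange: a = T/(0.85 f'_c b_f) = 321/(0.85 × 3 × 33) = 3.815 in.
a = 3.815 > h_f = 3.2 in: the block extends into the web. Split into flange-overhang and web parts.
C_f = 0.85 f'_c (b_f − b_w) h_f = 0.85 × 3 × (33 − 10.6) × 3.2 = 182.8 kips.
Remaining web compression depth: a_w = (T − C_f)/(0.85 f'_c b_w) = (321 − 182.8)/(0.85 × 3 × 10.6) = 5.113 in.
M_n = C_f(d − h_f/2) + (T − C_f)(d − a_w/2) = 182.8 × (27.2 − 1.6) + 138.2 × (27.2 − 2.5565) = 4679.7 + 3405.7 = 8085.4 kip·in.
M_n = 8085.4/12 = 673.78 kip·ft.

M_n ≈ 674 kip·ft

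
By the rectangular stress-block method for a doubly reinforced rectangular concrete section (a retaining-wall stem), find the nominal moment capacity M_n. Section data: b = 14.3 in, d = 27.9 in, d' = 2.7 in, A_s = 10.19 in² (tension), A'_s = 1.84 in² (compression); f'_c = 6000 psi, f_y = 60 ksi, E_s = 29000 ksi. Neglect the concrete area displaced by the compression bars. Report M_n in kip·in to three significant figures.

Assume both steels yield.
a = (A_s − A'_s) f_y/(0.85 f'_c b) = (10.19 − 1.84) × 60/(0.85 × 6 × 14.3) = 6.870 in.
c = a/β₁ = 6.870/0.75 = 9.160 in; ε'_s = 0.003(c − d')/c = 0.0021 ≥ ε_y = 0.0021, so the compression steel yields.
M_n = (A_s − A'_s) f_y (d − a/2) + A'_s f_y (d − d') = 501 × (27.9 − 3.435) + 110.4 × (27.9 − 2.7) = 12257.0 + 2782.1 = 15039.1 kip·in.

M_n ≈ 15000 kip·in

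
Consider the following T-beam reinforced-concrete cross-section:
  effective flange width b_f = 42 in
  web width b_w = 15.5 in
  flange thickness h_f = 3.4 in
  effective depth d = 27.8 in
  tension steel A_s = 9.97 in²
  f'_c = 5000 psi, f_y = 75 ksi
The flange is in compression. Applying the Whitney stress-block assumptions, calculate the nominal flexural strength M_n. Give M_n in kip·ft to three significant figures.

Tension: T = A_s f_y = 9.97 × 75 = 747.75 kips.
Try a within the flange: a = T/(0.85 f'_c b_f) = 747.75/(0.85 × 5 × 42) = 4.189 in.
a = 4.189 > h_f = 3.4 in: the block extends into the web. Split into flange-overhang and web parts.
C_f = 0.85 f'_c (b_f − b_w) h_f = 0.85 × 5 × (42 − 15.5) × 3.4 = 382.9 kips.
Remaining web compression depth: a_w = (T − C_f)/(0.85 f'_c b_w) = (747.75 − 382.9)/(0.85 × 5 × 15.5) = 5.539 in.
M_n = C_f(d − h_f/2) + (T − C_f)(d − a_w/2) = 382.9 × (27.8 − 1.7) + 364.85 × (27.8 − 2.7695) = 9993.7 + 9132.4 = 19126.1 kip·in.
M_n = 19126.1/12 = 1593.84 kip·ft.

M_n ≈ 1590 kip·ft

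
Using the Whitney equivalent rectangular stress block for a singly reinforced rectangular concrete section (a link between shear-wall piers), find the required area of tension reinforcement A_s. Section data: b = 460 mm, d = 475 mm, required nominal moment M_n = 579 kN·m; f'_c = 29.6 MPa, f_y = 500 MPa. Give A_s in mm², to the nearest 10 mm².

A_s ≈ 2790 mm²

With M_n = 0.85 f'_c a b (d − a/2), solve the quadratic for a:
a = d − √(d² − 2M_n/(0.85 f'_c b)) = 475 − √(475² − 2 × 579×10⁶/(0.85 × 29.6 × 460)) = 120.64 mm.
A_s = 0.85 f'_c a b / f_y = 0.85 × 29.6 × 120.64 × 460 / 500 = 2792.5 mm².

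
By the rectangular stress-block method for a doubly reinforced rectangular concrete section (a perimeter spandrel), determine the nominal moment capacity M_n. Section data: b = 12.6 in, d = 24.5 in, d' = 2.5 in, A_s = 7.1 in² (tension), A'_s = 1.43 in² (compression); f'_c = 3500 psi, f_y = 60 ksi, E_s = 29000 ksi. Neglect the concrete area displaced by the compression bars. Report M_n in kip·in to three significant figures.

M_n ≈ 8680 kip·in

Assume both steels yield.
a = (A_s − A'_s) f_y/(0.85 f'_c b) = (7.1 − 1.43) × 60/(0.85 × 3.5 × 12.6) = 9.076 in.
c = a/β₁ = 9.076/0.85 = 10.678 in; ε'_s = 0.003(c − d')/c = 0.0023 ≥ ε_y = 0.0021, so the compression steel yields.
M_n = (A_s − A'_s) f_y (d − a/2) + A'_s f_y (d − d') = 340.2 × (24.5 − 4.538) + 85.8 × (24.5 − 2.5) = 6791.1 + 1887.6 = 8678.7 kip·in.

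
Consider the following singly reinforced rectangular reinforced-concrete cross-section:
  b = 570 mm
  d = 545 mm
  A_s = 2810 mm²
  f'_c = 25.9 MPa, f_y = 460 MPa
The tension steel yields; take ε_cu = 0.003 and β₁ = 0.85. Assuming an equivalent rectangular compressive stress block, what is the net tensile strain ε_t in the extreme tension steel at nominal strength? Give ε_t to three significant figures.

ε_t ≈ 0.0105

a = A_s f_y/(0.85 f'_c b) = 103.01 mm.
β₁ = 0.85, so c = a/β₁ = 103.01/0.85 = 121.19 mm.
From the linear strain diagram with ε_cu = 0.003: ε_t = 0.003 (d − c)/c = 0.003 × (545 − 121.19)/121.19 = 0.0105.
Since ε_t ≥ 0.005, the section is tension-controlled.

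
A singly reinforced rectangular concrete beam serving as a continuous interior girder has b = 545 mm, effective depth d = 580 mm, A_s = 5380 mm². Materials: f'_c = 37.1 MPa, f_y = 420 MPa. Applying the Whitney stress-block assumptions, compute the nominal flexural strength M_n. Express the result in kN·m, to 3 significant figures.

M_n ≈ 1160 kN·m

T = A_s f_y = 5380 × 420 = 2259600 N = 2259.6 kN.
From C = T: a = T/(0.85 f'_c b) = 2259600/(0.85 × 37.1 × 545) = 131.47 mm.
M_n = T(d − a/2) = 2259.6 kN × (580 − 65.735) mm = 1162.03 kN·m.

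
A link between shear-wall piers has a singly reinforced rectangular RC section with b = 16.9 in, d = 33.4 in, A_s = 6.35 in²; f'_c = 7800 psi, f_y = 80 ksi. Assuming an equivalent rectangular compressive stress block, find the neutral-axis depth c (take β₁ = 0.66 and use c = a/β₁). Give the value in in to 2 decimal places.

T = A_s f_y = 6.35 × 80 = 508 kips.
a = T/(0.85 f'_c b) = 508/(0.85 × 7.8 × 16.9) = 4.5338 in.
With β₁ = 0.66, c = a/β₁ = 4.5338/0.66 = 6.87 in.

c ≈ 6.87 in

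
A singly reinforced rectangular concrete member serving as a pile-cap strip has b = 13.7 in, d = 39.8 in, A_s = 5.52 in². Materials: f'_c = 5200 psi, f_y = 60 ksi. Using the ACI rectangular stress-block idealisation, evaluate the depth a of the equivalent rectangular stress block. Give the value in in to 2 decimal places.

a ≈ 5.47 in

T = A_s f_y = 5.52 × 60 = 331.2 kips.
a = T/(0.85 f'_c b) = 331.2/(0.85 × 5.2 × 13.7) = 5.47 in.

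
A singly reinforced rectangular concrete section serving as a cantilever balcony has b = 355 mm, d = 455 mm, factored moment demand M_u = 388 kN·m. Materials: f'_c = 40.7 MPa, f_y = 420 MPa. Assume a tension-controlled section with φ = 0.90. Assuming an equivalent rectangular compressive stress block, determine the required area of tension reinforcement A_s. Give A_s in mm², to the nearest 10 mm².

M_n = M_u/φ = 388/0.90 = 431.111 kN·m.
With M_n = 0.85 f'_c a b (d − a/2), solve the quadratic for a:
a = d − √(d² − 2M_n/(0.85 f'_c b)) = 455 − √(455² − 2 × 431.111×10⁶/(0.85 × 40.7 × 355)) = 85.11 mm.
A_s = 0.85 f'_c a b / f_y = 0.85 × 40.7 × 85.11 × 355 / 420 = 2488.7 mm².

A_s ≈ 2490 mm²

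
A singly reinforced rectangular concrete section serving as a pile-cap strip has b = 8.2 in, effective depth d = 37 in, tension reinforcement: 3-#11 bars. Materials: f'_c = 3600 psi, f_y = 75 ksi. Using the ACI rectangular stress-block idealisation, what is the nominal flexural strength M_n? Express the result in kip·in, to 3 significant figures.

A_s = 3 × 1.56 = 4.68 in².
T = A_s f_y = 4.68 × 75 = 351 kips.
a = T/(0.85 f'_c b) = 351/(0.85 × 3.6 × 8.2) = 13.989 in.
M_n = T(d − a/2) = 351 × (37 − 6.9945) = 10531.9 kip·in.

M_n ≈ 10500 kip·in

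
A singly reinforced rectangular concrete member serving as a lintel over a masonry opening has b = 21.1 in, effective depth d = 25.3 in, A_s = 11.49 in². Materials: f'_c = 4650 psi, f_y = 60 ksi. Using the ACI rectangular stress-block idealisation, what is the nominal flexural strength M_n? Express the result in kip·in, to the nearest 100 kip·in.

M_n ≈ 14600 kip·in

T = A_s f_y = 11.49 × 60 = 689.4 kips.
a = T/(0.85 f'_c b) = 689.4/(0.85 × 4.65 × 21.1) = 8.266 in.
M_n = T(d − a/2) = 689.4 × (25.3 − 4.133) = 14592.5 kip·in.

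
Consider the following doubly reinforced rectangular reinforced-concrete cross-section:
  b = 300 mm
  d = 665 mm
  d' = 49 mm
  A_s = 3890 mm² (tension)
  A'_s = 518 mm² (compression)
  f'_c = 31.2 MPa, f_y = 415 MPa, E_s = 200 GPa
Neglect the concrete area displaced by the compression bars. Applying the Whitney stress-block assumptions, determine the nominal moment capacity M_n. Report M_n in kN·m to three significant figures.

M_n ≈ 940 kN·m

Assume both tension and compression steel yield.
Net tension couple steel: A_s − A'_s = 3372 mm².
a = (A_s − A'_s) f_y / (0.85 f'_c b) = 1399380/(0.85 × 31.2 × 300) = 175.89 mm.
c = a/β₁ = 175.89/0.827 = 212.68 mm; ε'_s = 0.003(c − d')/c = 0.0023 ≥ f_y/E_s = 0.0021, so compression steel does yield.
M_n = (A_s − A'_s) f_y (d − a/2) + A'_s f_y (d − d') = [1399380 × (665 − 87.945) + 214970 × (665 − 49)] × 10⁻⁶ = 807.52 + 132.42 = 939.94 kN·m.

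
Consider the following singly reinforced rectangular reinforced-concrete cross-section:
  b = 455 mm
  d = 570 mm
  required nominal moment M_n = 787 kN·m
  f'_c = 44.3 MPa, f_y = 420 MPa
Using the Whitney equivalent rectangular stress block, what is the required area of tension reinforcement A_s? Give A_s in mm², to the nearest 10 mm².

A_s ≈ 3560 mm²

With M_n = 0.85 f'_c a b (d − a/2), solve the quadratic for a:
a = d − √(d² − 2M_n/(0.85 f'_c b)) = 570 − √(570² − 2 × 787×10⁶/(0.85 × 44.3 × 455)) = 87.27 mm.
A_s = 0.85 f'_c a b / f_y = 0.85 × 44.3 × 87.27 × 455 / 420 = 3560.0 mm².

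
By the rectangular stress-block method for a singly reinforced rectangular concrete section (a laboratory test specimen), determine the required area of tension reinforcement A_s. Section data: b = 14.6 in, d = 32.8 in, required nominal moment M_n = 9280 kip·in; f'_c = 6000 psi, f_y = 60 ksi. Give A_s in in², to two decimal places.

From M_n = 0.85 f'_c a b (d − a/2):
a = d − √(d² − 2M_n/(0.85 f'_c b)) = 32.8 − √(32.8² − 2 × 9280/(0.85 × 6 × 14.6)) = 4.050 in.
A_s = 0.85 f'_c a b / f_y = 0.85 × 6 × 4.050 × 14.6 / 60 = 5.026 in².

A_s ≈ 5.03 in²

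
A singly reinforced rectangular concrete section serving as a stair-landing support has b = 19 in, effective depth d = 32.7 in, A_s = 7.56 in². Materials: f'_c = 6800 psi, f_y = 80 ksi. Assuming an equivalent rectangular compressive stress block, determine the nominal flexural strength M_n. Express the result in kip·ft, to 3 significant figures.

M_n ≈ 1510 kip·ft

T = A_s f_y = 7.56 × 80 = 604.8 kips.
a = T/(0.85 f'_c b) = 604.8/(0.85 × 6.8 × 19) = 5.507 in.
M_n = T(d − a/2) = 604.8 × (32.7 − 2.7535) = 18111.6 kip·in = 18111.6/12 = 1509.30 kip·ft.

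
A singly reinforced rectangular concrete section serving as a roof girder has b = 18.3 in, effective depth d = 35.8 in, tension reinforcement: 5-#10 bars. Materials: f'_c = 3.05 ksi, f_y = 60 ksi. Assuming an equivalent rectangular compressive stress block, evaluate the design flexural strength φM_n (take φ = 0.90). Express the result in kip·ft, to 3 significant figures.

A_s = 5 × 1.27 = 6.35 in².
T = A_s f_y = 6.35 × 60 = 381 kips.
a = T/(0.85 f'_c b) = 381/(0.85 × 3.05 × 18.3) = 8.031 in.
M_n = T(d − a/2) = 381 × (35.8 − 4.0155) = 12109.9 kip·in = 12109.9/12 = 1009.16 kip·ft.
φM_n = 0.90 × 1009.16 = 908.24 kip·ft.

φM_n ≈ 908 kip·ft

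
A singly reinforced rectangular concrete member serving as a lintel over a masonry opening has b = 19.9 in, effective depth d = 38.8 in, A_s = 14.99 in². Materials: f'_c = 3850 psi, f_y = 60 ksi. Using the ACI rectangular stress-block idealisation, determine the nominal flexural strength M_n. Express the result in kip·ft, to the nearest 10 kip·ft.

M_n ≈ 2390 kip·ft

T = A_s f_y = 14.99 × 60 = 899.4 kips.
a = T/(0.85 f'_c b) = 899.4/(0.85 × 3.85 × 19.9) = 13.811 in.
M_n = T(d − a/2) = 899.4 × (38.8 − 6.9055) = 28685.9 kip·in = 28685.9/12 = 2390.49 kip·ft.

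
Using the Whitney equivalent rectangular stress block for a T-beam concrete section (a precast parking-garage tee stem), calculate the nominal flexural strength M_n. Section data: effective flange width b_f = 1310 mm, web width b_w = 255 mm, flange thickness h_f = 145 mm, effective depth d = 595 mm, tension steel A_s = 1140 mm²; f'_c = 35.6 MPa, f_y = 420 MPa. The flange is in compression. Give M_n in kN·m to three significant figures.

M_n ≈ 282 kN·m

Tension: T = A_s f_y = 1140 × 420 = 478800 N.
Try a within the flange: a = T/(0.85 f'_c b_f) = 478800/(0.85 × 35.6 × 1310) = 12.08 mm.
Since a = 12.08 ≤ h_f = 145 mm, the stress block lies entirely in the flange; analyse as a rectangular beam of width b_f.
M_n = T(d − a/2) = 478800 × (595 − 6.04) = 281.99 × 10⁶ N·mm.
M_n = 281.99 kN·m.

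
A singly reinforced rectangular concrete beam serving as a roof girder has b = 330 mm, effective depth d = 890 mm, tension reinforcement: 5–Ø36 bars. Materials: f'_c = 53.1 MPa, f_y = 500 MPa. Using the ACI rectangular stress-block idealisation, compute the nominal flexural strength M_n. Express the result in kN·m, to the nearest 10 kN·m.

M_n ≈ 2050 kN·m

A_s = 5 × 1018 = 5090 mm².
T = A_s f_y = 5090 × 500 = 2545000 N = 2545 kN.
From C = T: a = T/(0.85 f'_c b) = 2545000/(0.85 × 53.1 × 330) = 170.87 mm.
M_n = T(d − a/2) = 2545 kN × (890 − 85.435) mm = 2047.62 kN·m.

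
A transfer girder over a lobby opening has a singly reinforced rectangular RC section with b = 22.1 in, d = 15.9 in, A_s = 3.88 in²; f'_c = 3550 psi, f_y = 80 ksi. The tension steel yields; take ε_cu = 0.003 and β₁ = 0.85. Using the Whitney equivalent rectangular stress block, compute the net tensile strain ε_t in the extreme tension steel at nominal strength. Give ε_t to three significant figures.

a = A_s f_y/(0.85 f'_c b) = 4.655 in.
β₁ = 0.85, so c = a/β₁ = 4.655/0.85 = 5.476 in.
From the linear strain diagram with ε_cu = 0.003: ε_t = 0.003 (d − c)/c = 0.003 × (15.9 − 5.476)/5.476 = 0.00571.
Since ε_t ≥ 0.005, the section is tension-controlled.

ε_t ≈ 0.00571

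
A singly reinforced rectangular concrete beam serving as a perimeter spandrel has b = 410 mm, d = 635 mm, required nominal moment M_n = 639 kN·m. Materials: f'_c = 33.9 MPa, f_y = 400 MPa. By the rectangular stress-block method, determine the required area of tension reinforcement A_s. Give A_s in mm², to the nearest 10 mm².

With M_n = 0.85 f'_c a b (d − a/2), solve the quadratic for a:
a = d − √(d² − 2M_n/(0.85 f'_c b)) = 635 − √(635² − 2 × 639×10⁶/(0.85 × 33.9 × 410)) = 91.82 mm.
A_s = 0.85 f'_c a b / f_y = 0.85 × 33.9 × 91.82 × 410 / 400 = 2711.9 mm².

A_s ≈ 2710 mm²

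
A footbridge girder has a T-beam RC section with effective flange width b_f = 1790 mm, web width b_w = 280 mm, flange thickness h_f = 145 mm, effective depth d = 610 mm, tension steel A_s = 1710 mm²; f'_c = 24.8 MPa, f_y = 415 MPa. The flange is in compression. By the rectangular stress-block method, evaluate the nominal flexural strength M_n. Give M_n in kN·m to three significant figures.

Tension: T = A_s f_y = 1710 × 415 = 709650 N.
Try a within the flange: a = T/(0.85 f'_c b_f) = 709650/(0.85 × 24.8 × 1790) = 18.81 mm.
Since a = 18.81 ≤ h_f = 145 mm, the stress block lies entirely in the flange; analyse as a rectangular beam of width b_f.
M_n = T(d − a/2) = 709650 × (610 − 9.405) = 426.21 × 10⁶ N·mm.
M_n = 426.21 kN·m.

M_n ≈ 426 kN·m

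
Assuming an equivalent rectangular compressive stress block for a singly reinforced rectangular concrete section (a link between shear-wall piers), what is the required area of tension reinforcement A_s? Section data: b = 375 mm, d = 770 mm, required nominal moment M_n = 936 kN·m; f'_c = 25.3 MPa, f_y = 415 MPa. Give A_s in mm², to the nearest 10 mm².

A_s ≈ 3290 mm²

With M_n = 0.85 f'_c a b (d − a/2), solve the quadratic for a:
a = d − √(d² − 2M_n/(0.85 f'_c b)) = 770 − √(770² − 2 × 936×10⁶/(0.85 × 25.3 × 375)) = 169.36 mm.
A_s = 0.85 f'_c a b / f_y = 0.85 × 25.3 × 169.36 × 375 / 415 = 3291.0 mm².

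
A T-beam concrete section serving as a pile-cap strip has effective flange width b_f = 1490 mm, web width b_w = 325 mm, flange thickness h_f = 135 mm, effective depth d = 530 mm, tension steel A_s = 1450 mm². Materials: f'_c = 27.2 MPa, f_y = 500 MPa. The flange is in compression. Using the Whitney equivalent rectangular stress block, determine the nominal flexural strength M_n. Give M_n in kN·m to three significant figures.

Tension: T = A_s f_y = 1450 × 500 = 725000 N.
Try a within the flange: a = T/(0.85 f'_c b_f) = 725000/(0.85 × 27.2 × 1490) = 21.05 mm.
Since a = 21.05 ≤ h_f = 135 mm, the stress block lies entirely in the flange; analyse as a rectangular beam of width b_f.
M_n = T(d − a/2) = 725000 × (530 − 10.525) = 376.62 × 10⁶ N·mm.
M_n = 376.62 kN·m.

M_n ≈ 377 kN·m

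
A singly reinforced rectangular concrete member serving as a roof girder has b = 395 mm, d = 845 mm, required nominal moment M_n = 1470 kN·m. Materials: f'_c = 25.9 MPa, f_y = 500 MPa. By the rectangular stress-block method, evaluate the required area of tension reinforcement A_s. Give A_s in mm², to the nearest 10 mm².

A_s ≈ 4030 mm²

With M_n = 0.85 f'_c a b (d − a/2), solve the quadratic for a:
a = d − √(d² − 2M_n/(0.85 f'_c b)) = 845 − √(845² − 2 × 1470×10⁶/(0.85 × 25.9 × 395)) = 231.86 mm.
A_s = 0.85 f'_c a b / f_y = 0.85 × 25.9 × 231.86 × 395 / 500 = 4032.5 mm².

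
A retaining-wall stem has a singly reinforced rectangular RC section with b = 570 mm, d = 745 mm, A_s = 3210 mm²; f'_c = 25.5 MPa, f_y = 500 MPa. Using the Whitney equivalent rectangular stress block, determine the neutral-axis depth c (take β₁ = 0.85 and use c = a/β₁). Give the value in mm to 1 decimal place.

T = A_s f_y = 3210 × 500 = 1605000 N = 1605 kN.
Setting C = 0.85 f'_c a b equal to T: a = 1605000/(0.85 × 25.5 × 570) = 129.910 mm.
With β₁ = 0.85, c = a/β₁ = 129.910/0.85 = 152.8 mm.

c ≈ 152.8 mm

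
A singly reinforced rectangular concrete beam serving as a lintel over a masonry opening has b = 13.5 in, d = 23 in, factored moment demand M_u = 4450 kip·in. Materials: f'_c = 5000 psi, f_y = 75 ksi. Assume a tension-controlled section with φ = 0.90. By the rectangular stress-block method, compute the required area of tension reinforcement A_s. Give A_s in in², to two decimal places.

M_n = M_u/φ = 4450/0.90 = 4944.44 kip·in.
From M_n = 0.85 f'_c a b (d − a/2):
a = d − √(d² − 2M_n/(0.85 f'_c b)) = 23 − √(23² − 2 × 4944.44/(0.85 × 5 × 13.5)) = 4.115 in.
A_s = 0.85 f'_c a b / f_y = 0.85 × 5 × 4.115 × 13.5 / 75 = 3.148 in².

A_s ≈ 3.15 in²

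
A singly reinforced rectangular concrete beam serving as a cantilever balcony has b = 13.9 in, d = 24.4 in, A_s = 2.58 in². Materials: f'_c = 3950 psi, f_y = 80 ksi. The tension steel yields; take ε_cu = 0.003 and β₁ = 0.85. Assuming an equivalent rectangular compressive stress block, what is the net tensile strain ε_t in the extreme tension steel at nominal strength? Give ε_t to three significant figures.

a = A_s f_y/(0.85 f'_c b) = 4.423 in.
β₁ = 0.85, so c = a/β₁ = 4.423/0.85 = 5.204 in.
From the linear strain diagram with ε_cu = 0.003: ε_t = 0.003 (d − c)/c = 0.003 × (24.4 − 5.204)/5.204 = 0.0111.
Since ε_t ≥ 0.005, the section is tension-controlled.

ε_t ≈ 0.0111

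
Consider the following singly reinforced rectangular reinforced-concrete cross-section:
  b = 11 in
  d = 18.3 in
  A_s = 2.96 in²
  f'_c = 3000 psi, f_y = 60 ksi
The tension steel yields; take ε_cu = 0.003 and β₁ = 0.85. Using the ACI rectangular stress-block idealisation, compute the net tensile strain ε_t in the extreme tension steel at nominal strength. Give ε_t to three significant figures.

ε_t ≈ 0.00437

a = A_s f_y/(0.85 f'_c b) = 6.332 in.
β₁ = 0.85, so c = a/β₁ = 6.332/0.85 = 7.449 in.
From the linear strain diagram with ε_cu = 0.003: ε_t = 0.003 (d − c)/c = 0.003 × (18.3 − 7.449)/7.449 = 0.00437.
ε_t is between 0.004 and 0.005 — transition zone.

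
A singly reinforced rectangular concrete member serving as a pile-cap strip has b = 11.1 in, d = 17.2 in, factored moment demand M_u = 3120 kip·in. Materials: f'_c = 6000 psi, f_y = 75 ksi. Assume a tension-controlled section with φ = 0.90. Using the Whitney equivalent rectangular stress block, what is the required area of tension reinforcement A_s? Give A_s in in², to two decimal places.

A_s ≈ 3.04 in²

M_n = M_u/φ = 3120/0.90 = 3466.67 kip·in.
From M_n = 0.85 f'_c a b (d − a/2):
a = d − √(d² − 2M_n/(0.85 f'_c b)) = 17.2 − √(17.2² − 2 × 3466.67/(0.85 × 6 × 11.1)) = 4.033 in.
A_s = 0.85 f'_c a b / f_y = 0.85 × 6 × 4.033 × 11.1 / 75 = 3.044 in².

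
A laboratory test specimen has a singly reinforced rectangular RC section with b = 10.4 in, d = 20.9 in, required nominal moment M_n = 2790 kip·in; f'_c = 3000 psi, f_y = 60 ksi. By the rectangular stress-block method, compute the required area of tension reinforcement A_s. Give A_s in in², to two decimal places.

A_s ≈ 2.59 in²

From M_n = 0.85 f'_c a b (d − a/2):
a = d − √(d² − 2M_n/(0.85 f'_c b)) = 20.9 − √(20.9² − 2 × 2790/(0.85 × 3 × 10.4)) = 5.853 in.
A_s = 0.85 f'_c a b / f_y = 0.85 × 3 × 5.853 × 10.4 / 60 = 2.587 in².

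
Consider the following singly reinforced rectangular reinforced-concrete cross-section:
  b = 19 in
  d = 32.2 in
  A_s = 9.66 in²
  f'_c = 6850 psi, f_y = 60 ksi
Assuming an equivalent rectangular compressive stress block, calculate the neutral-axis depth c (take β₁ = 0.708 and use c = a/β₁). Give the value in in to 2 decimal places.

c ≈ 7.40 in

T = A_s f_y = 9.66 × 60 = 579.6 kips.
a = T/(0.85 f'_c b) = 579.6/(0.85 × 6.85 × 19) = 5.2392 in.
With β₁ = 0.708, c = a/β₁ = 5.2392/0.708 = 7.40 in.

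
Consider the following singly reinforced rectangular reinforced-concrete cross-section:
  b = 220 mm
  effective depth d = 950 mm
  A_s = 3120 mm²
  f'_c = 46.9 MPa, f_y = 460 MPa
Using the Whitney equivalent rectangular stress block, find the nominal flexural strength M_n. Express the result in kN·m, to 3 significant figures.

T = A_s f_y = 3120 × 460 = 1435200 N = 1435.2 kN.
From C = T: a = T/(0.85 f'_c b) = 1435200/(0.85 × 46.9 × 220) = 163.64 mm.
M_n = T(d − a/2) = 1435.2 kN × (950 − 81.82) mm = 1246.01 kN·m.

M_n ≈ 1250 kN·m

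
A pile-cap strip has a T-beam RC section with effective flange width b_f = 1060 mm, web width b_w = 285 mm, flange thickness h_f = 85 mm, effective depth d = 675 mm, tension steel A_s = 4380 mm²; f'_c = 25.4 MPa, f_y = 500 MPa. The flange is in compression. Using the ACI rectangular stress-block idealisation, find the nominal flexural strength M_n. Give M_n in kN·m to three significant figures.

Tension: T = A_s f_y = 4380 × 500 = 2190000 N.
Try a within the flange: a = T/(0.85 f'_c b_f) = 2190000/(0.85 × 25.4 × 1060) = 95.69 mm.
a = 95.69 > h_f = 85 mm: the block extends into the web. Split into flange-overhang and web parts.
C_f = 0.85 f'_c (b_f − b_w) h_f = 0.85 × 25.4 × (1060 − 285) × 85 = 1422241 N.
Remaining web compression depth: a_w = (T − C_f)/(0.85 f'_c b_w) = (2190000 − 1422241)/(0.85 × 25.4 × 285) = 124.77 mm.
M_n = C_f(d − h_f/2) + (T − C_f)(d − a_w/2) = 1422241 × (675 − 42.5) + 767759 × (675 − 62.385) = 899.57 + 470.34 = 1369.91 × 10⁶ N·mm.
M_n = 1369.91 kN·m.

M_n ≈ 1370 kN·m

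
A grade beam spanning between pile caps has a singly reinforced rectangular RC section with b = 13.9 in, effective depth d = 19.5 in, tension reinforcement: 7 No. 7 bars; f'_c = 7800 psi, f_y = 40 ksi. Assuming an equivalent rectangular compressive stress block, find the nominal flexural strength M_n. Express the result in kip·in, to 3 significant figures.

M_n ≈ 3120 kip·in

A_s = 7 × 0.6 = 4.2 in².
T = A_s f_y = 4.2 × 40 = 168 kips.
a = T/(0.85 f'_c b) = 168/(0.85 × 7.8 × 13.9) = 1.823 in.
M_n = T(d − a/2) = 168 × (19.5 − 0.9115) = 3122.9 kip·in.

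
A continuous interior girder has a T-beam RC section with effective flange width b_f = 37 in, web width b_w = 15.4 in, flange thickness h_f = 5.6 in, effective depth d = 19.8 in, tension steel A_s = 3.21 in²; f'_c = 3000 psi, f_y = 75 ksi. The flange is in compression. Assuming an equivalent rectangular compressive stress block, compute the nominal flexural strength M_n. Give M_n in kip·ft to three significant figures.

M_n ≈ 372 kip·ft

Tension: T = A_s f_y = 3.21 × 75 = 240.75 kips.
Try a within the flange: a = T/(0.85 f'_c b_f) = 240.75/(0.85 × 3 × 37) = 2.552 in.
Since a = 2.552 ≤ h_f = 5.6 in, the stress block lies entirely in the flange; analyse as a rectangular beam of width b_f.
M_n = T(d − a/2) = 240.75 × (19.8 − 1.276) = 4459.7 kip·in.
M_n = 4459.7/12 = 371.64 kip·ft.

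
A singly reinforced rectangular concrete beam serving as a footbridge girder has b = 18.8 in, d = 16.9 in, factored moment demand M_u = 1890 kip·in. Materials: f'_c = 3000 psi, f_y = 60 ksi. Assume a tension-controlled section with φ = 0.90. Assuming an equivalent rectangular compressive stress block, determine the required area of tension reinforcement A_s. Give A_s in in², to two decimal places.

A_s ≈ 2.26 in²

M_n = M_u/φ = 1890/0.90 = 2100 kip·in.
From M_n = 0.85 f'_c a b (d − a/2):
a = d − √(d² − 2M_n/(0.85 f'_c b)) = 16.9 − √(16.9² − 2 × 2100/(0.85 × 3 × 18.8)) = 2.829 in.
A_s = 0.85 f'_c a b / f_y = 0.85 × 3 × 2.829 × 18.8 / 60 = 2.260 in².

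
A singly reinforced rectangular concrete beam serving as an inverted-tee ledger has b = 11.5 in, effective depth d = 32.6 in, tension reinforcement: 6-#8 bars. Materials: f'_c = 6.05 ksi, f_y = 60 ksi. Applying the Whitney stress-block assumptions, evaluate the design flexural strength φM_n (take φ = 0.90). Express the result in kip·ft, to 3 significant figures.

φM_n ≈ 644 kip·ft

A_s = 6 × 0.79 = 4.74 in².
T = A_s f_y = 4.74 × 60 = 284.4 kips.
a = T/(0.85 f'_c b) = 284.4/(0.85 × 6.05 × 11.5) = 4.809 in.
M_n = T(d − a/2) = 284.4 × (32.6 − 2.4045) = 8587.6 kip·in = 8587.6/12 = 715.63 kip·ft.
φM_n = 0.90 × 715.63 = 644.07 kip·ft.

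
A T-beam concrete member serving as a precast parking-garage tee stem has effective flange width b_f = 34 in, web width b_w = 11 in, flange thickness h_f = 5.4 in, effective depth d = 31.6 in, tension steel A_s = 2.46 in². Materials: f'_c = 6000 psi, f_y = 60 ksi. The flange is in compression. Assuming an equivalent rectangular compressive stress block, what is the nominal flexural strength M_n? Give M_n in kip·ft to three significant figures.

M_n ≈ 383 kip·ft

Tension: T = A_s f_y = 2.46 × 60 = 147.6 kips.
Try a within the flange: a = T/(0.85 f'_c b_f) = 147.6/(0.85 × 6 × 34) = 0.851 in.
Since a = 0.851 ≤ h_f = 5.4 in, the stress block lies entirely in the flange; analyse as a rectangular beam of width b_f.
M_n = T(d − a/2) = 147.6 × (31.6 − 0.4255) = 4601.4 kip·in.
M_n = 4601.4/12 = 383.45 kip·ft.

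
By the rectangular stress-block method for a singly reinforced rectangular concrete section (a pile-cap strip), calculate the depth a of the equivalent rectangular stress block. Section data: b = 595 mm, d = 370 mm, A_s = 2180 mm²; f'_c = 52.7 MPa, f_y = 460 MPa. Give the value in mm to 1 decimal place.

T = A_s f_y = 2180 × 460 = 1002800 N = 1002.8 kN.
Setting C = 0.85 f'_c a b equal to T: a = 1002800/(0.85 × 52.7 × 595) = 37.6 mm.

a ≈ 37.6 mm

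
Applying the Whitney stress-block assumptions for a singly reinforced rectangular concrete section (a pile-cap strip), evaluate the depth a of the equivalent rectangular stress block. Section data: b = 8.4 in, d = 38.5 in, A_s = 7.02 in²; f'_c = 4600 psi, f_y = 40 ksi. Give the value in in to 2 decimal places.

a ≈ 8.55 in

T = A_s f_y = 7.02 × 40 = 280.8 kips.
a = T/(0.85 f'_c b) = 280.8/(0.85 × 4.6 × 8.4) = 8.55 in.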